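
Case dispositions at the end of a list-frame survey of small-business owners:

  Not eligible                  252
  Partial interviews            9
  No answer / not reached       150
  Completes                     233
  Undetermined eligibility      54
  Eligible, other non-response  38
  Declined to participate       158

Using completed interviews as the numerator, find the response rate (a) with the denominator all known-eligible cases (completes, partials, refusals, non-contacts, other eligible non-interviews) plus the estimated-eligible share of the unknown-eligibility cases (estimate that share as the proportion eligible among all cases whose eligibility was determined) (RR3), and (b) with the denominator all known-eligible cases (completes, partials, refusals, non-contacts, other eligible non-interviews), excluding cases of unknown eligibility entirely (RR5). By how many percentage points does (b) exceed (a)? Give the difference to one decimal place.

Numerator = 233
Known eligible = 233 + 9 + 158 + 150 + 38 = 588
e = 588 / (588 + 252) = 588 / 840 = 0.7000
e × U = 0.7000 × 54 = 37.80
Denom = 588 + 37.80 = 625.80
RR3 = 233 / 625.80 = 0.3723
Denom = 233 + 9 + 158 + 150 + 38 = 588
RR5 = 233 / 588 = 0.3963
Difference = 39.63 − 37.23 = 2.40 percentage points

2.4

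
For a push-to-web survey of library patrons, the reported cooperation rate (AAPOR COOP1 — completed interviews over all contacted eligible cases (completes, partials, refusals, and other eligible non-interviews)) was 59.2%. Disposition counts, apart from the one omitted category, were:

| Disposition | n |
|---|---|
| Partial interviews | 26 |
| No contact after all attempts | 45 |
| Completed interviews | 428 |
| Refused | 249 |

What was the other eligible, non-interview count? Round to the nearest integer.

20

COOP1 = 428 / D = 0.592
D = 428 / 0.592 = 723.0
Other denominator terms total 703
other eligible, non-interview = 723.0 − 703 ≈ 20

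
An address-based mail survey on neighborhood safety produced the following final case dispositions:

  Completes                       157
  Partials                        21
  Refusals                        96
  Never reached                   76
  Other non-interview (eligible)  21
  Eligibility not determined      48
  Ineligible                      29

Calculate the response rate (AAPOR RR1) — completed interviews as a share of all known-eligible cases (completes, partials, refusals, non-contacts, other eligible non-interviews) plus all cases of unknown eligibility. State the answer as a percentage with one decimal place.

Top = 157
Denom = 157 + 21 + 96 + 76 + 21 + 48 = 419
RR1 = 157 / 419 = 0.3747

37.5%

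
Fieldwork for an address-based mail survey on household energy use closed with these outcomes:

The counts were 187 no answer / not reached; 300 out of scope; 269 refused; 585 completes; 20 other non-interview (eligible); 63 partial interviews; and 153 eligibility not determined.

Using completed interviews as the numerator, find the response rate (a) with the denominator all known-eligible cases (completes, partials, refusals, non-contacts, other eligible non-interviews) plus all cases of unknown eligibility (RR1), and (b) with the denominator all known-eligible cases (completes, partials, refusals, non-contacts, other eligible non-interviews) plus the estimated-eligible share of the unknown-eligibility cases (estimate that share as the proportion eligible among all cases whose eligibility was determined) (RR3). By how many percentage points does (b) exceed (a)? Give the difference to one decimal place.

1.2

Top: 585
Denom: 585 + 63 + 269 + 187 + 20 + 153 = 1277
RR1 = 585 / 1277 = 0.4581
Eligible (known): 585 + 63 + 269 + 187 + 20 = 1124
e = 1124 / (1124 + 300) = 1124 / 1424 = 0.7893
e × U: 0.7893 × 153 = 120.76
Denom: 1124 + 120.76 = 1244.76
RR3 = 585 / 1244.76 = 0.4700
Difference = 47.00 − 45.81 = 1.19 percentage points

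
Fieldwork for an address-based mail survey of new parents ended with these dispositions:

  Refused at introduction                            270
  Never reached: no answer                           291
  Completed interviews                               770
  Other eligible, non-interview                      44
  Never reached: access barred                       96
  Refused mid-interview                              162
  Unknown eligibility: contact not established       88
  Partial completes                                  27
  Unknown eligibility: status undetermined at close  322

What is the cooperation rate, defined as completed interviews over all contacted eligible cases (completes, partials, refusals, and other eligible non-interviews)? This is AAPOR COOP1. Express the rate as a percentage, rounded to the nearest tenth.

Refusal or break-off = 270 + 162 = 432
No answer / not reached = 291 + 96 = 387
Unknown if eligible = 88 + 322 = 410
Top → 770
Base → 770 + 27 + 432 + 44 = 1273
COOP1 = 770 / 1273 = 0.6049

60.5%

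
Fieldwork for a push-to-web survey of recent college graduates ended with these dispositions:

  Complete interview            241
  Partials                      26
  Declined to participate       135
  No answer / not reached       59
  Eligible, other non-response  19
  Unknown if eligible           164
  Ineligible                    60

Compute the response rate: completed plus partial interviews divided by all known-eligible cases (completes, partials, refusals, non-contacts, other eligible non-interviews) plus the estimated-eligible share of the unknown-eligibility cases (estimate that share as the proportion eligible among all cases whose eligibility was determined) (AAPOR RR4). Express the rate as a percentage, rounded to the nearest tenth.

Top: 241 + 26 = 267
Eligible (known): 241 + 26 + 135 + 59 + 19 = 480
e = 480 / (480 + 60) = 480 / 540 = 0.8889
Estimated eligible among unknowns: 0.8889 × 164 = 145.78
Denom: 480 + 145.78 = 625.78
RR4 = 267 / 625.78 = 0.4267

42.7%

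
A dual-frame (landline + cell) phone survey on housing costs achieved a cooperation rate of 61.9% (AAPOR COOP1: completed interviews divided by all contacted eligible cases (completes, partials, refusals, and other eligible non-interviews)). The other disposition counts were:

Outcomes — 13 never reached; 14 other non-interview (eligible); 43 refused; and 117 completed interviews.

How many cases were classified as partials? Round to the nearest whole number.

COOP1 = 117 / D = 0.619
D = 117 / 0.619 = 189.0
Other denominator terms total 174
partials = 189.0 − 174 ≈ 15

15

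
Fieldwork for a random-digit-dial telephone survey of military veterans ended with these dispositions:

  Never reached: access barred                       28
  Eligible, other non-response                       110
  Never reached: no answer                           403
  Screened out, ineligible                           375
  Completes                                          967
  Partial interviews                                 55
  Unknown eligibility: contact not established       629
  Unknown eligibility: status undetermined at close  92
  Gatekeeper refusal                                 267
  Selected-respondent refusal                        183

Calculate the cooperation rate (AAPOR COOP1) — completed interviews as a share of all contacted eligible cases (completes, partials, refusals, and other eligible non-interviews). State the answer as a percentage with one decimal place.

Refusal or break-off = 267 + 183 = 450
Never reached = 403 + 28 = 431
Unknown eligibility = 629 + 92 = 721
Top: 967
Base: 967 + 55 + 450 + 110 = 1582
COOP1 = 967 / 1582 = 0.6113

61.1%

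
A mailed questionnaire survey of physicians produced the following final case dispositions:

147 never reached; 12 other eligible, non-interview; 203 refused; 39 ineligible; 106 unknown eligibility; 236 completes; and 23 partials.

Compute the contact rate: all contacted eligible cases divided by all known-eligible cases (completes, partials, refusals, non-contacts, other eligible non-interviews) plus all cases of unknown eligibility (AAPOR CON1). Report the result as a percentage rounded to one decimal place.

Top: 236 + 23 + 203 + 12 = 474
Base: 236 + 23 + 203 + 147 + 12 + 106 = 727
CON1 = 474 / 727 = 0.6520

65.2%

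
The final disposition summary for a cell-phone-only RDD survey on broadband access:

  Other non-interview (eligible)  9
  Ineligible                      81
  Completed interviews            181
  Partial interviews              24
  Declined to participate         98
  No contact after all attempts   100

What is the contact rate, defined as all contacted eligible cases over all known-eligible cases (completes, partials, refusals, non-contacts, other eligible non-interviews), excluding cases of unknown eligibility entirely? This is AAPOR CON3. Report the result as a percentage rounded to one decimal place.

Numerator = 181 + 24 + 98 + 9 = 312
Base = 181 + 24 + 98 + 100 + 9 = 412
CON3 = 312 / 412 = 0.7573

75.7%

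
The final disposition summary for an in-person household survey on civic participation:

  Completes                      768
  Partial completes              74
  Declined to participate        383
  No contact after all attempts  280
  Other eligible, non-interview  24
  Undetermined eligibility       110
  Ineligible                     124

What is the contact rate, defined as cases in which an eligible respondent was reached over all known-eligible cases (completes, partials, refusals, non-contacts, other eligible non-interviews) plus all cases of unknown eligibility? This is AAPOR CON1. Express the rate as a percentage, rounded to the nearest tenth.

Num: 768 + 74 + 383 + 24 = 1249
Base: 768 + 74 + 383 + 280 + 24 + 110 = 1639
CON1 = 1249 / 1639 = 0.7621

76.2%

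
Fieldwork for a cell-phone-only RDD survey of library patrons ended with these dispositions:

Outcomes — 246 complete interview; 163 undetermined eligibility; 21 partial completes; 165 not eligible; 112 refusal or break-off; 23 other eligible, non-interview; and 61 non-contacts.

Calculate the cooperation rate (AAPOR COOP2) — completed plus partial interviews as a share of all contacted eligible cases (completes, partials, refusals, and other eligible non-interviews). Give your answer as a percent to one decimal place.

Top = 246 + 21 = 267
Denominator = 246 + 21 + 112 + 23 = 402
COOP2 = 267 / 402 = 0.6642

66.4%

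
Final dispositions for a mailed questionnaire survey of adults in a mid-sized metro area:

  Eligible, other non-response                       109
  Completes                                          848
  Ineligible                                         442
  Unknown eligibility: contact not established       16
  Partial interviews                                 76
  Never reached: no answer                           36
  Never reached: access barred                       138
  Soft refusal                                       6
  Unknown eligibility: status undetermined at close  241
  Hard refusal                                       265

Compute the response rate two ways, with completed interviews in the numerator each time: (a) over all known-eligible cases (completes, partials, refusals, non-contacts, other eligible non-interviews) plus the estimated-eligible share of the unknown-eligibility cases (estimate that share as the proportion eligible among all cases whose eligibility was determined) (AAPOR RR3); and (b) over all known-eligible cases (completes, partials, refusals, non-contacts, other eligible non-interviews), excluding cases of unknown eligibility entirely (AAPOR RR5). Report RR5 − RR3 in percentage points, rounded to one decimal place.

6.8

Refused = 265 + 6 = 271
No answer / not reached = 36 + 138 = 174
Undetermined eligibility = 16 + 241 = 257
Top: 848
Eligible (known): 848 + 76 + 271 + 174 + 109 = 1478
e = 1478 / (1478 + 442) = 1478 / 1920 = 0.7698
e × U: 0.7698 × 257 = 197.84
Denom: 1478 + 197.84 = 1675.84
RR3 = 848 / 1675.84 = 0.5060
Denom: 848 + 76 + 271 + 174 + 109 = 1478
RR5 = 848 / 1478 = 0.5737
Difference = 57.37 − 50.60 = 6.77 percentage points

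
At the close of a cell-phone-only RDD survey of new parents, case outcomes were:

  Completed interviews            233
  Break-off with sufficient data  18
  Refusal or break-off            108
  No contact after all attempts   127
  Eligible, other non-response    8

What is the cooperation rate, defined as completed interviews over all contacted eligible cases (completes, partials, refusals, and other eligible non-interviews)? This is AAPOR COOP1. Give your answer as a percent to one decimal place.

Top: 233
Denom: 233 + 18 + 108 + 8 = 367
COOP1 = 233 / 367 = 0.6349

63.5%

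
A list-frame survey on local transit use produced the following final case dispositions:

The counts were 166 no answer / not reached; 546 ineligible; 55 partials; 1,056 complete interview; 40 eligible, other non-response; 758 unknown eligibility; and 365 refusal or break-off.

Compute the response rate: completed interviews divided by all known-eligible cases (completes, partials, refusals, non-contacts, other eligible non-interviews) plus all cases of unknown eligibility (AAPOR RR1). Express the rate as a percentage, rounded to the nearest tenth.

Numerator = 1056
Denom = 1056 + 55 + 365 + 166 + 40 + 758 = 2440
RR1 = 1056 / 2440 = 0.4328

43.3%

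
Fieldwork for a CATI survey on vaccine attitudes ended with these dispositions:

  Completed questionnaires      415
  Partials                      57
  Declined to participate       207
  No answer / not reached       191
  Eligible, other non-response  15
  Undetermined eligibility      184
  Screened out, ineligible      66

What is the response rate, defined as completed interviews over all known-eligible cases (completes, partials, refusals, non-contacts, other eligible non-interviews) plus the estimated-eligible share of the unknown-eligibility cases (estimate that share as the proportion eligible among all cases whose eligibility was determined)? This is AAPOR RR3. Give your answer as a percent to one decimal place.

39.3%

Num → 415
Determined eligible → 415 + 57 + 207 + 191 + 15 = 885
e = 885 / (885 + 66) = 885 / 951 = 0.9306
e × U → 0.9306 × 184 = 171.23
Denom → 885 + 171.23 = 1056.23
RR3 = 415 / 1056.23 = 0.3929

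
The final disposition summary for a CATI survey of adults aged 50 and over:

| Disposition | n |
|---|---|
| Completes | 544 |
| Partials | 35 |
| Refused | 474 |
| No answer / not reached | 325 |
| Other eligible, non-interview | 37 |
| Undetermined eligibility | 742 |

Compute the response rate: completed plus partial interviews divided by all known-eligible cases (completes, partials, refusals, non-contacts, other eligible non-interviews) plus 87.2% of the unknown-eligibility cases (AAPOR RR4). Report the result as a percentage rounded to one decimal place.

28.1%

Top: 544 + 35 = 579
Known eligible: 544 + 35 + 474 + 325 + 37 = 1415
Eligible share of unknowns: 0.8720 × 742 = 647.02
Base: 1415 + 647.02 = 2062.02
RR4 = 579 / 2062.02 = 0.2808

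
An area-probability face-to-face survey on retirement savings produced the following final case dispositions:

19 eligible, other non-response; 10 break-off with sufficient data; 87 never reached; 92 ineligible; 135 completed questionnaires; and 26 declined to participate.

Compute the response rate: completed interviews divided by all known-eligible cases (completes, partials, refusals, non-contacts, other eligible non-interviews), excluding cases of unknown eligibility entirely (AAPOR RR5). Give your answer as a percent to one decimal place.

Numerator = 135
Base = 135 + 10 + 26 + 87 + 19 = 277
RR5 = 135 / 277 = 0.4874

48.7%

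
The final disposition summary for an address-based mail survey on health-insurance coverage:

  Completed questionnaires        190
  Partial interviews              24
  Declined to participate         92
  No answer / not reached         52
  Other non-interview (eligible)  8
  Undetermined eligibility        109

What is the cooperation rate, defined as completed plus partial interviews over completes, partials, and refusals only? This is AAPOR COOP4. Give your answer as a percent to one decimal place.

Numerator = 190 + 24 = 214
Base = 190 + 24 + 92 = 306
COOP4 = 214 / 306 = 0.6993

69.9%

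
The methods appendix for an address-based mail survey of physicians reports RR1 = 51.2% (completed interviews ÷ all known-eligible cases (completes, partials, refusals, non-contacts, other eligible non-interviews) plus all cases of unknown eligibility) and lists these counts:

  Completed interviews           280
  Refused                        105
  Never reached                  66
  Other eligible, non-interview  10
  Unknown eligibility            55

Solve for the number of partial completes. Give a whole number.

RR1 = 280 / D = 0.512
D = 280 / 0.512 = 546.9
Rest of base = 516
partial completes = 546.9 − 516 ≈ 31

31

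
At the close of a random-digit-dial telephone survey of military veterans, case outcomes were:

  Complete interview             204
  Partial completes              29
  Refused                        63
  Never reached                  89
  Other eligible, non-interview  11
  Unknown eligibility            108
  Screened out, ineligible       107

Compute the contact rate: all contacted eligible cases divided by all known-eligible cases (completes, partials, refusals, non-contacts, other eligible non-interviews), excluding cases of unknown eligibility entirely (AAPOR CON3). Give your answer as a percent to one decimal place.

77.5%

Top = 204 + 29 + 63 + 11 = 307
Base = 204 + 29 + 63 + 89 + 11 = 396
CON3 = 307 / 396 = 0.7753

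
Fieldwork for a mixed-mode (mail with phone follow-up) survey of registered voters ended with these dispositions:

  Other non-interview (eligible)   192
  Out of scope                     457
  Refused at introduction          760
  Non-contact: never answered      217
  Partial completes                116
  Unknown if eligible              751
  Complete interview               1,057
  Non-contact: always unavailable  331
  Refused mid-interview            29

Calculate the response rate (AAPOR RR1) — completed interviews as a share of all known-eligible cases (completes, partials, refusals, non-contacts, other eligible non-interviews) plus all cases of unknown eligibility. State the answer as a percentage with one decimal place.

30.6%

Refusal or break-off = 760 + 29 = 789
No contact after all attempts = 217 + 331 = 548
Num: 1057
Base: 1057 + 116 + 789 + 548 + 192 + 751 = 3453
RR1 = 1057 / 3453 = 0.3061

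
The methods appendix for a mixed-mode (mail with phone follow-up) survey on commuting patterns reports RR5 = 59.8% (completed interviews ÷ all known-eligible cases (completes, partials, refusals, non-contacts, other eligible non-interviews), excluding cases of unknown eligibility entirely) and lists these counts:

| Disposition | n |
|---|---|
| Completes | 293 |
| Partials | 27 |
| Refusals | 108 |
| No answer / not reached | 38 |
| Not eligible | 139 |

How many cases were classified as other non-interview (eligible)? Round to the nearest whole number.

24

RR5 = 293 / D = 0.598
D = 293 / 0.598 = 490.0
Remaining denominator categories sum to 466
other non-interview (eligible) = 490.0 − 466 ≈ 24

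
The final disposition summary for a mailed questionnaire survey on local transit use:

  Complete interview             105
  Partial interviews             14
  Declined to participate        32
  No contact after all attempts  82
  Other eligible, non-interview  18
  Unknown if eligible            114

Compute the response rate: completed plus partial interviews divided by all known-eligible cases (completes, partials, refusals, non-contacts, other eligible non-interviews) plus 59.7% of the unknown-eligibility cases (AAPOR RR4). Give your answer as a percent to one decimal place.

Numerator = 105 + 14 = 119
Determined eligible = 105 + 14 + 32 + 82 + 18 = 251
Estimated eligible among unknowns = 0.5970 × 114 = 68.06
Denominator = 251 + 68.06 = 319.06
RR4 = 119 / 319.06 = 0.3730

37.3%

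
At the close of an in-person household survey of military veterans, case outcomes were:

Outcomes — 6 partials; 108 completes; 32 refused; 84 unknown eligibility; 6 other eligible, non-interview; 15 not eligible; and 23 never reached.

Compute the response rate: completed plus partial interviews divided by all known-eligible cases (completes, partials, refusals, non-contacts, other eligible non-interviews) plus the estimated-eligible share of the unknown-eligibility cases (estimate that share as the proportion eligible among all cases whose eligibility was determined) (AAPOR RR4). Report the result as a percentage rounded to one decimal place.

45.2%

Top → 108 + 6 = 114
Known eligible → 108 + 6 + 32 + 23 + 6 = 175
e = 175 / (175 + 15) = 175 / 190 = 0.9211
Estimated eligible among unknowns → 0.9211 × 84 = 77.37
Base → 175 + 77.37 = 252.37
RR4 = 114 / 252.37 = 0.4517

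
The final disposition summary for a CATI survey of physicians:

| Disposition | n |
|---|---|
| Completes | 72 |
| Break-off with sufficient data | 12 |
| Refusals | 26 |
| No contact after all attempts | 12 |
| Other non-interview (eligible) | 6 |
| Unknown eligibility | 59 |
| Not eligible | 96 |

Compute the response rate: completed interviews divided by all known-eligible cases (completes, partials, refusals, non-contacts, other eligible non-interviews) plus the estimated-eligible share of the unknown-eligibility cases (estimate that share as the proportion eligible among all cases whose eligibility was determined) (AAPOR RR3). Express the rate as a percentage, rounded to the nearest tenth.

44.5%

Num: 72
Eligible (known): 72 + 12 + 26 + 12 + 6 = 128
e = 128 / (128 + 96) = 128 / 224 = 0.5714
Eligible share of unknowns: 0.5714 × 59 = 33.71
Denominator: 128 + 33.71 = 161.71
RR3 = 72 / 161.71 = 0.4452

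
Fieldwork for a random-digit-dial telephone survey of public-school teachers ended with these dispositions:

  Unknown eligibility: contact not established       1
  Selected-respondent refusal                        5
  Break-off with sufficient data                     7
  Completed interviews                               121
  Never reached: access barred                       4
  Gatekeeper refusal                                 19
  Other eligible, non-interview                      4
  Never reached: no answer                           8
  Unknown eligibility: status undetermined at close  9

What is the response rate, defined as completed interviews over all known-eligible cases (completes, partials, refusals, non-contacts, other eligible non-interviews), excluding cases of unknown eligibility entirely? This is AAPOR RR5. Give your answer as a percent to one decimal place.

72.0%

Refusal or break-off = 19 + 5 = 24
Never reached = 8 + 4 = 12
Eligibility not determined = 1 + 9 = 10
Top → 121
Denom → 121 + 7 + 24 + 12 + 4 = 168
RR5 = 121 / 168 = 0.7202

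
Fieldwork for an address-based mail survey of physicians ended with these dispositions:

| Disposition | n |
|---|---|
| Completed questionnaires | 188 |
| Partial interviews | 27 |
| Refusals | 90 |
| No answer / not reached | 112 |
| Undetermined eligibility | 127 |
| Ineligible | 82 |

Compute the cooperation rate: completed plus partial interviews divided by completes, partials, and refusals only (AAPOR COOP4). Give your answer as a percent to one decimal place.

70.5%

Top → 188 + 27 = 215
Denom → 188 + 27 + 90 = 305
COOP4 = 215 / 305 = 0.7049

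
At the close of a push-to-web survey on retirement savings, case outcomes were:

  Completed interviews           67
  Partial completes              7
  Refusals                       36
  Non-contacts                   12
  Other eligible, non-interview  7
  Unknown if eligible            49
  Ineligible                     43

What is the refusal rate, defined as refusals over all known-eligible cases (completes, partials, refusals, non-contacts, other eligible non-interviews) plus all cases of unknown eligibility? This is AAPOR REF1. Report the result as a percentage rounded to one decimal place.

Num = 36
Base = 67 + 7 + 36 + 12 + 7 + 49 = 178
REF1 = 36 / 178 = 0.2022

20.2%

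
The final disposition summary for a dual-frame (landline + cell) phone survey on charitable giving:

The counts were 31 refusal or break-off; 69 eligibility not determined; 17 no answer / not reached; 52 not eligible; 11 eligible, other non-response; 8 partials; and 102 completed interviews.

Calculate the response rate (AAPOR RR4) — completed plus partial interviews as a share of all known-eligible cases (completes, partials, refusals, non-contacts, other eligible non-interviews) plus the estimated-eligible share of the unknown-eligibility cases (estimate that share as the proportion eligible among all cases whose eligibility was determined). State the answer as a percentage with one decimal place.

49.6%

Top: 102 + 8 = 110
Known eligible: 102 + 8 + 31 + 17 + 11 = 169
e = 169 / (169 + 52) = 169 / 221 = 0.7647
Estimated eligible among unknowns: 0.7647 × 69 = 52.76
Base: 169 + 52.76 = 221.76
RR4 = 110 / 221.76 = 0.4960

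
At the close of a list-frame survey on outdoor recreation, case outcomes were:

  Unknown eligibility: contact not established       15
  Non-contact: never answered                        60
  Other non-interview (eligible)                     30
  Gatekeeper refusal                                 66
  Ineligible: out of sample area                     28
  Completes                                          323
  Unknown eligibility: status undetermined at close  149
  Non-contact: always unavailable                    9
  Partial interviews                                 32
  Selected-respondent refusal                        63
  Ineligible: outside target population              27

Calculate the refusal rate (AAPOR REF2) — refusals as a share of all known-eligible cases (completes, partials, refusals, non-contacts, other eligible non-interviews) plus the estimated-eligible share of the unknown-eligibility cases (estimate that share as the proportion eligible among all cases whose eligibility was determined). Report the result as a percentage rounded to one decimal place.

17.6%

Refusals = 66 + 63 = 129
Never reached = 60 + 9 = 69
Eligibility not determined = 15 + 149 = 164
Not eligible = 27 + 28 = 55
Num → 129
Eligible (known) → 323 + 32 + 129 + 69 + 30 = 583
e = 583 / (583 + 55) = 583 / 638 = 0.9138
Estimated eligible among unknowns → 0.9138 × 164 = 149.86
Base → 583 + 149.86 = 732.86
REF2 = 129 / 732.86 = 0.1760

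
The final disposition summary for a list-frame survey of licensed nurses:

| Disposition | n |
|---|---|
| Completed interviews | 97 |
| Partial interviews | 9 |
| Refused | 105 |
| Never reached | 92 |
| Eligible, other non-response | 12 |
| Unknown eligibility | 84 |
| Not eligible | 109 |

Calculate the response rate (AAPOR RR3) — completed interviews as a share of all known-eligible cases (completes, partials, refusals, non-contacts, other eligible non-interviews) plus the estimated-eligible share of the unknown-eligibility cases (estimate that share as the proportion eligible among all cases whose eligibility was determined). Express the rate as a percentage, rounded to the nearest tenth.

25.7%

Num = 97
Determined eligible = 97 + 9 + 105 + 92 + 12 = 315
e = 315 / (315 + 109) = 315 / 424 = 0.7429
Estimated eligible among unknowns = 0.7429 × 84 = 62.40
Denom = 315 + 62.40 = 377.40
RR3 = 97 / 377.40 = 0.2570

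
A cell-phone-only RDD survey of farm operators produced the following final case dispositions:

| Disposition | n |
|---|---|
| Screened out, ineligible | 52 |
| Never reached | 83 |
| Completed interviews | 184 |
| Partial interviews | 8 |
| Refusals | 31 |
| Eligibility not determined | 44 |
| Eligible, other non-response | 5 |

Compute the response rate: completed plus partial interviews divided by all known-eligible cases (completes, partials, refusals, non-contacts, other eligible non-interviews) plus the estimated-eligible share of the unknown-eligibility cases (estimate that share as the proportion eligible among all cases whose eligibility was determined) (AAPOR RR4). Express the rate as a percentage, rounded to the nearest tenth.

55.1%

Num = 184 + 8 = 192
Determined eligible = 184 + 8 + 31 + 83 + 5 = 311
e = 311 / (311 + 52) = 311 / 363 = 0.8567
Estimated eligible among unknowns = 0.8567 × 44 = 37.69
Denominator = 311 + 37.69 = 348.69
RR4 = 192 / 348.69 = 0.5506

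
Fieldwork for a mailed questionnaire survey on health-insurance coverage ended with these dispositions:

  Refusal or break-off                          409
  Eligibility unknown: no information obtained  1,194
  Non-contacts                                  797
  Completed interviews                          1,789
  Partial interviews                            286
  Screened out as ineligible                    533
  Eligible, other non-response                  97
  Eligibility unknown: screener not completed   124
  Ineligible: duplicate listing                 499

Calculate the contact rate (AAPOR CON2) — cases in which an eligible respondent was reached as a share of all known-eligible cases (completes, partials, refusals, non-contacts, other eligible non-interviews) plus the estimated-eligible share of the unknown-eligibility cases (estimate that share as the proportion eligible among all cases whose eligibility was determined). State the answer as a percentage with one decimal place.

Undetermined eligibility = 124 + 1194 = 1318
Not eligible = 533 + 499 = 1032
Num = 1789 + 286 + 409 + 97 = 2581
Known eligible = 1789 + 286 + 409 + 797 + 97 = 3378
e = 3378 / (3378 + 1032) = 3378 / 4410 = 0.7660
Eligible share of unknowns = 0.7660 × 1318 = 1009.59
Denominator = 3378 + 1009.59 = 4387.59
CON2 = 2581 / 4387.59 = 0.5883

58.8%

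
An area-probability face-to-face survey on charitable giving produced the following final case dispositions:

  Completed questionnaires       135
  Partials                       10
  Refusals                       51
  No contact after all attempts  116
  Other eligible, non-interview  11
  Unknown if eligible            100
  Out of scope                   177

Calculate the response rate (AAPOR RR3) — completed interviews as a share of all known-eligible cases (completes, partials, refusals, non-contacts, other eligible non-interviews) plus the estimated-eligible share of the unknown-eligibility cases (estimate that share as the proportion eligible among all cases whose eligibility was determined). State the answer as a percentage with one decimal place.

34.8%

Top → 135
Eligible (known) → 135 + 10 + 51 + 116 + 11 = 323
e = 323 / (323 + 177) = 323 / 500 = 0.6460
Eligible share of unknowns → 0.6460 × 100 = 64.60
Denominator → 323 + 64.60 = 387.60
RR3 = 135 / 387.60 = 0.3483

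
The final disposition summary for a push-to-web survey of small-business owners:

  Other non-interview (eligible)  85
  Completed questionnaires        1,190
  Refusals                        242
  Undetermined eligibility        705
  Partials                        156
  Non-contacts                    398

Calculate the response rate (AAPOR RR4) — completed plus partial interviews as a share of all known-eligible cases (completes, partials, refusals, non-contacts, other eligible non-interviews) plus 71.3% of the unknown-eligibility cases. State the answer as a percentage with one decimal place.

Numerator: 1190 + 156 = 1346
Determined eligible: 1190 + 156 + 242 + 398 + 85 = 2071
Eligible share of unknowns: 0.7130 × 705 = 502.66
Denom: 2071 + 502.66 = 2573.66
RR4 = 1346 / 2573.66 = 0.5230

52.3%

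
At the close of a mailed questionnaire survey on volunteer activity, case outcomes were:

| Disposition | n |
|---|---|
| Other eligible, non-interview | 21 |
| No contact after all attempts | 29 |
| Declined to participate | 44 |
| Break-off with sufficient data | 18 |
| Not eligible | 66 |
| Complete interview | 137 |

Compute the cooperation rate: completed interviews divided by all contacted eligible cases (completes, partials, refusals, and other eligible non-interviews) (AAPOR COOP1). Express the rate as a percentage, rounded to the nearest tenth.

Numerator → 137
Denom → 137 + 18 + 44 + 21 = 220
COOP1 = 137 / 220 = 0.6227

62.3%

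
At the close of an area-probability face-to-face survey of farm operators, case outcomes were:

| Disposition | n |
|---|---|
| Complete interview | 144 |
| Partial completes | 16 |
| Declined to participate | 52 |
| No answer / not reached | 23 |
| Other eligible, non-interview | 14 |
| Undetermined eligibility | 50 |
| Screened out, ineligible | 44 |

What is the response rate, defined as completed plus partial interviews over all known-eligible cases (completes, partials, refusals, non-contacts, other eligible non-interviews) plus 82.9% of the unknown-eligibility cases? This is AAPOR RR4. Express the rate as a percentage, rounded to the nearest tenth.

55.1%

Num = 144 + 16 = 160
Eligible (known) = 144 + 16 + 52 + 23 + 14 = 249
Eligible share of unknowns = 0.8290 × 50 = 41.45
Denominator = 249 + 41.45 = 290.45
RR4 = 160 / 290.45 = 0.5509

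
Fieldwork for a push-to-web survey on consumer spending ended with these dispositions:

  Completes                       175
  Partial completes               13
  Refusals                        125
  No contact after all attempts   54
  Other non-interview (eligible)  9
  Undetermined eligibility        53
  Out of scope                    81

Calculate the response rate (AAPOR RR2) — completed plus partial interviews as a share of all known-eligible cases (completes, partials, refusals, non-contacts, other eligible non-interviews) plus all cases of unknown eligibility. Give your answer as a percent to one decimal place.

43.8%

Top → 175 + 13 = 188
Denominator → 175 + 13 + 125 + 54 + 9 + 53 = 429
RR2 = 188 / 429 = 0.4382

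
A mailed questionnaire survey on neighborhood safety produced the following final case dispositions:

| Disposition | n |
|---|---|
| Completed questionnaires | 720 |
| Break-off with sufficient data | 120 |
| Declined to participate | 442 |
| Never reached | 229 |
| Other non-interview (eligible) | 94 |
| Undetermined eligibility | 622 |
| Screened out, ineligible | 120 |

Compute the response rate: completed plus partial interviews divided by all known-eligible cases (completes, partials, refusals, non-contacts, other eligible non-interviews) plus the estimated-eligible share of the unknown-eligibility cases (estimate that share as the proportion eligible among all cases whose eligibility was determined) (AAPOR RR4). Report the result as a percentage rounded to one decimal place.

Num → 720 + 120 = 840
Eligible (known) → 720 + 120 + 442 + 229 + 94 = 1605
e = 1605 / (1605 + 120) = 1605 / 1725 = 0.9304
Estimated eligible among unknowns → 0.9304 × 622 = 578.71
Denominator → 1605 + 578.71 = 2183.71
RR4 = 840 / 2183.71 = 0.3847

38.5%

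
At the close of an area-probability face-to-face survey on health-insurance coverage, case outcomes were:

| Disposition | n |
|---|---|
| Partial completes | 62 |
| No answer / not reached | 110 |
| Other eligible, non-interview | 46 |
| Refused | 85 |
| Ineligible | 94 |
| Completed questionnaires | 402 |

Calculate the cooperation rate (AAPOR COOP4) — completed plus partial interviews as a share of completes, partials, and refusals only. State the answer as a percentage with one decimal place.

Num = 402 + 62 = 464
Denominator = 402 + 62 + 85 = 549
COOP4 = 464 / 549 = 0.8452

84.5%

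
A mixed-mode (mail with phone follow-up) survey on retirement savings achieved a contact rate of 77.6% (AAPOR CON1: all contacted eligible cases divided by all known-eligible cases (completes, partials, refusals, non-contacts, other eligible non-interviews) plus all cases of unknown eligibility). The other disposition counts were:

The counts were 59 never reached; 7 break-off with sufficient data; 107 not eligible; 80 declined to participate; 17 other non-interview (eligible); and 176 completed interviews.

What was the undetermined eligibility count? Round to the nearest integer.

Top → 176 + 7 + 80 + 17 = 280
CON1 = 280 / D = 0.776
D = 280 / 0.776 = 360.8
Other denominator terms total 339
undetermined eligibility = 360.8 − 339 ≈ 22

22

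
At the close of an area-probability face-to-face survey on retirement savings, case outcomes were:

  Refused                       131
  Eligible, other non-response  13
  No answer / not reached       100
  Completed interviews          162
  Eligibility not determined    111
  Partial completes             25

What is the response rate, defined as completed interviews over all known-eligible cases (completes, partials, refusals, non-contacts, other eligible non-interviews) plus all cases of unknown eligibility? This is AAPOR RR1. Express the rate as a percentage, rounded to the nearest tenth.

29.9%

Top: 162
Base: 162 + 25 + 131 + 100 + 13 + 111 = 542
RR1 = 162 / 542 = 0.2989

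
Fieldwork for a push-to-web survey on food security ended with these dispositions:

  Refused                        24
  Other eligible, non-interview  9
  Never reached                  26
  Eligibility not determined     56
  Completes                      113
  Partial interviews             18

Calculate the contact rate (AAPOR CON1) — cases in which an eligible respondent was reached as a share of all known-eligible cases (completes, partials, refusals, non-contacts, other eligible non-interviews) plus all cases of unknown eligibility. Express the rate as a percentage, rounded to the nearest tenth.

66.7%

Numerator: 113 + 18 + 24 + 9 = 164
Denom: 113 + 18 + 24 + 26 + 9 + 56 = 246
CON1 = 164 / 246 = 0.6667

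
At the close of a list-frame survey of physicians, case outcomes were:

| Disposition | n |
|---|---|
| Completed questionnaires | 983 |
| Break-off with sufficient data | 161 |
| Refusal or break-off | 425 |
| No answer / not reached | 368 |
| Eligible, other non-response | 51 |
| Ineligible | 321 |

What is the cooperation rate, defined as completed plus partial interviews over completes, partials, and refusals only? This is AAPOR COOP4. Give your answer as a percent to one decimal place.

72.9%

Top = 983 + 161 = 1144
Base = 983 + 161 + 425 = 1569
COOP4 = 1144 / 1569 = 0.7291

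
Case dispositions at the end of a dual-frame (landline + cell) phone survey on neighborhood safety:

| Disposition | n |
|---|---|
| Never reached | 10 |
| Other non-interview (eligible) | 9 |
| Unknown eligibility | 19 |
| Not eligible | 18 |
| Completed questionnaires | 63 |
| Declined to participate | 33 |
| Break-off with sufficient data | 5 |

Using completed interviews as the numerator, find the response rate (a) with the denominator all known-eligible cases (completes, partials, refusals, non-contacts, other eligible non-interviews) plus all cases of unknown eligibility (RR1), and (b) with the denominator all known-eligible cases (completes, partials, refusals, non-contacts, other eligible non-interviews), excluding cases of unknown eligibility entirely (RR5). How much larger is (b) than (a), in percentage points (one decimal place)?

Top = 63
Denom = 63 + 5 + 33 + 10 + 9 + 19 = 139
RR1 = 63 / 139 = 0.4532
Denom = 63 + 5 + 33 + 10 + 9 = 120
RR5 = 63 / 120 = 0.5250
Difference = 52.50 − 45.32 = 7.18 percentage points

7.2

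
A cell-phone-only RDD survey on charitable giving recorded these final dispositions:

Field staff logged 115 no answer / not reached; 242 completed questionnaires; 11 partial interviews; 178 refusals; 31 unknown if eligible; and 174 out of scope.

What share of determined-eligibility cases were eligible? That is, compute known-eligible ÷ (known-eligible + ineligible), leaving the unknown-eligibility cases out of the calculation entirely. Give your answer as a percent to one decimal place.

Known eligible → 242 + 11 + 178 + 115 = 546
e = 546 / (546 + 174) = 546 / 720 = 0.7583

75.8%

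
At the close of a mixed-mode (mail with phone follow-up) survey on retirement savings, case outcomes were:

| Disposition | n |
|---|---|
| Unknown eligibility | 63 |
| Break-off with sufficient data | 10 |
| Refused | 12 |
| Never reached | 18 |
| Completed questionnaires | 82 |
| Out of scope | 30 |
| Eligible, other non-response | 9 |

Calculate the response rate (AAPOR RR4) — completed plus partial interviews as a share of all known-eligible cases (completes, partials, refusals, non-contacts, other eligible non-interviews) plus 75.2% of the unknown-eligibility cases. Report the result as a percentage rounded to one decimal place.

Numerator: 82 + 10 = 92
Determined eligible: 82 + 10 + 12 + 18 + 9 = 131
Estimated eligible among unknowns: 0.7520 × 63 = 47.38
Denominator: 131 + 47.38 = 178.38
RR4 = 92 / 178.38 = 0.5158

51.6%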